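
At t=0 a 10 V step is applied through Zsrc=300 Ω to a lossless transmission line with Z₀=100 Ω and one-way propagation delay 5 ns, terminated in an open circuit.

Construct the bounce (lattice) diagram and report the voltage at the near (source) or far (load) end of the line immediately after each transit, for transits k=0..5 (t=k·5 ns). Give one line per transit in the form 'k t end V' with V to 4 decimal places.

Γ_L=1.000000, Γ_S=0.500000; launch V₁=10·100/400=2.500000
k=0 src: V=2.5000
k=1 load: inc=2.500000, refl=2.500000·1.000000=2.5000; V=0.000000+2.500000+2.500000=5.0000
k=2 src: inc=2.500000, refl=2.500000·0.500000=1.2500; V=2.500000+2.500000+1.250000=6.2500
k=3 load: inc=1.250000, refl=1.250000·1.000000=1.2500; V=5.000000+1.250000+1.250000=7.5000
k=4 src: inc=1.250000, refl=1.250000·0.500000=0.6250; V=6.250000+1.250000+0.625000=8.1250
k=5 load: inc=0.625000, refl=0.625000·1.000000=0.6250; V=7.500000+0.625000+0.625000=8.7500

0 0 source 2.5000
1 5 load 5.0000
2 10 source 6.2500
3 15 load 7.5000
4 20 source 8.1250
5 25 load 8.7500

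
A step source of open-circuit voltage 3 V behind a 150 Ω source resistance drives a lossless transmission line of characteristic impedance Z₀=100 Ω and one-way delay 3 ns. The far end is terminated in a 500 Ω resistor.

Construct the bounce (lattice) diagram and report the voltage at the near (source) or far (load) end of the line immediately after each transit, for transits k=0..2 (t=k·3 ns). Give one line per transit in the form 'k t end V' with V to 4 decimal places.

Γ_L=0.666667, Γ_S=0.200000; launch V₁=3·100/250=1.200000
k=0 src: V=1.2000
k=1 load: inc=1.200000, refl=1.200000·0.666667=0.8000; V=0.000000+1.200000+0.800000=2.0000
k=2 src: inc=0.800000, refl=0.800000·0.200000=0.1600; V=1.200000+0.800000+0.160000=2.1600

0 0 source 1.2000
1 3 load 2.0000
2 6 source 2.1600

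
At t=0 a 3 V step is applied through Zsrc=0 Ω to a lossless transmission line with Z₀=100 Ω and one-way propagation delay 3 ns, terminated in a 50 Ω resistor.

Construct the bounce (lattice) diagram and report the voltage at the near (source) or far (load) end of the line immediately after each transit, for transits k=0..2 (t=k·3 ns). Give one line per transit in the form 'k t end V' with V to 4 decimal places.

Γ_L=-0.333333, Γ_S=-1.000000; launch V₁=3·100/100=3.000000
k=0 src: V=3.0000
k=1 load: inc=3.000000, refl=3.000000·-0.333333=-1.0000; V=0.000000+3.000000+-1.000000=2.0000
k=2 src: inc=-1.000000, refl=-1.000000·-1.000000=1.0000; V=3.000000+-1.000000+1.000000=3.0000

0 0 source 3.0000
1 3 load 2.0000
2 6 source 3.0000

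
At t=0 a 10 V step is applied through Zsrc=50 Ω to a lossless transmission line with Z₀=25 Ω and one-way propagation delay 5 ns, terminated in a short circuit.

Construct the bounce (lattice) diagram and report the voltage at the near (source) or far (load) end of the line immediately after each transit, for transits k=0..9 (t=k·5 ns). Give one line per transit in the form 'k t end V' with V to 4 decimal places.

0 0 source 3.3333
1 5 load 0.0000
2 10 source -1.1111
3 15 load 0.0000
4 20 source 0.3704
5 25 load 0.0000
6 30 source -0.1235
7 35 load 0.0000
8 40 source 0.0412
9 45 load 0.0000

Γ_L=-1.000000, Γ_S=0.333333; launch V₁=10·25/75=3.333333
k=0 src: V=3.3333
k=1 load: inc=3.333333, refl=3.333333·-1.000000=-3.3333; V=0.000000+3.333333+-3.333333=0.0000
k=2 src: inc=-3.333333, refl=-3.333333·0.333333=-1.1111; V=3.333333+-3.333333+-1.111111=-1.1111
k=3 load: inc=-1.111111, refl=-1.111111·-1.000000=1.1111; V=0.000000+-1.111111+1.111111=0.0000
k=4 src: inc=1.111111, refl=1.111111·0.333333=0.3704; V=-1.111111+1.111111+0.370370=0.3704
k=5 load: inc=0.370370, refl=0.370370·-1.000000=-0.3704; V=0.000000+0.370370+-0.370370=0.0000
k=6 src: inc=-0.370370, refl=-0.370370·0.333333=-0.1235; V=0.370370+-0.370370+-0.123457=-0.1235
k=7 load: inc=-0.123457, refl=-0.123457·-1.000000=0.1235; V=0.000000+-0.123457+0.123457=0.0000
k=8 src: inc=0.123457, refl=0.123457·0.333333=0.0412; V=-0.123457+0.123457+0.041152=0.0412
k=9 load: inc=0.041152, refl=0.041152·-1.000000=-0.0412; V=0.000000+0.041152+-0.041152=0.0000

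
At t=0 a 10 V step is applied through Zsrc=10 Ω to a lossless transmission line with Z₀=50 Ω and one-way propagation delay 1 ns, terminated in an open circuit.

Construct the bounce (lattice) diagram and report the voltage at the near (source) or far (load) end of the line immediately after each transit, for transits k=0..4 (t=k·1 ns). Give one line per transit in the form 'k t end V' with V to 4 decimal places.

Γ_L=1.000000, Γ_S=-0.666667; launch V₁=10·50/60=8.333333
k=0 src: V=8.3333
k=1 load: inc=8.333333, refl=8.333333·1.000000=8.3333; V=0.000000+8.333333+8.333333=16.6667
k=2 src: inc=8.333333, refl=8.333333·-0.666667=-5.5556; V=8.333333+8.333333+-5.555556=11.1111
k=3 load: inc=-5.555556, refl=-5.555556·1.000000=-5.5556; V=16.666667+-5.555556+-5.555556=5.5556
k=4 src: inc=-5.555556, refl=-5.555556·-0.666667=3.7037; V=11.111111+-5.555556+3.703704=9.2593

0 0 source 8.3333
1 1 load 16.6667
2 2 source 11.1111
3 3 load 5.5556
4 4 source 9.2593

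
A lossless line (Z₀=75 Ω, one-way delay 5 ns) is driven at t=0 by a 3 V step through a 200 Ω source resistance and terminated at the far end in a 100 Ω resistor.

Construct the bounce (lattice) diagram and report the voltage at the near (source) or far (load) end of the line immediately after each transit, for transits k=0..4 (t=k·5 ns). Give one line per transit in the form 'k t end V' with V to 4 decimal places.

Γ_L=0.142857, Γ_S=0.454545; launch V₁=3·75/275=0.818182
k=0 src: V=0.8182
k=1 load: inc=0.818182, refl=0.818182·0.142857=0.1169; V=0.000000+0.818182+0.116883=0.9351
k=2 src: inc=0.116883, refl=0.116883·0.454545=0.0531; V=0.818182+0.116883+0.053129=0.9882
k=3 load: inc=0.053129, refl=0.053129·0.142857=0.0076; V=0.935065+0.053129+0.007590=0.9958
k=4 src: inc=0.007590, refl=0.007590·0.454545=0.0034; V=0.988194+0.007590+0.003450=0.9992

0 0 source 0.8182
1 5 load 0.9351
2 10 source 0.9882
3 15 load 0.9958
4 20 source 0.9992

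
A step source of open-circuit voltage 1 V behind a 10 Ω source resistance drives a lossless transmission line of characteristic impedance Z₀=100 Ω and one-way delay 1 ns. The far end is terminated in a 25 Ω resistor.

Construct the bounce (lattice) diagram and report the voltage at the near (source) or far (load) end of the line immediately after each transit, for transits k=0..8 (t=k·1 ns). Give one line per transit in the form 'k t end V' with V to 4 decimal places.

Γ_L=-0.600000, Γ_S=-0.818182; launch V₁=1·100/110=0.909091
k=0 src: V=0.9091
k=1 load: inc=0.909091, refl=0.909091·-0.600000=-0.5455; V=0.000000+0.909091+-0.545455=0.3636
k=2 src: inc=-0.545455, refl=-0.545455·-0.818182=0.4463; V=0.909091+-0.545455+0.446281=0.8099
k=3 load: inc=0.446281, refl=0.446281·-0.600000=-0.2678; V=0.363636+0.446281+-0.267769=0.5421
k=4 src: inc=-0.267769, refl=-0.267769·-0.818182=0.2191; V=0.809917+-0.267769+0.219083=0.7612
k=5 load: inc=0.219083, refl=0.219083·-0.600000=-0.1315; V=0.542149+0.219083+-0.131450=0.6298
k=6 src: inc=-0.131450, refl=-0.131450·-0.818182=0.1076; V=0.761232+-0.131450+0.107550=0.7373
k=7 load: inc=0.107550, refl=0.107550·-0.600000=-0.0645; V=0.629782+0.107550+-0.064530=0.6728
k=8 src: inc=-0.064530, refl=-0.064530·-0.818182=0.0528; V=0.737332+-0.064530+0.052797=0.7256

0 0 source 0.9091
1 1 load 0.3636
2 2 source 0.8099
3 3 load 0.5421
4 4 source 0.7612
5 5 load 0.6298
6 6 source 0.7373
7 7 load 0.6728
8 8 source 0.7256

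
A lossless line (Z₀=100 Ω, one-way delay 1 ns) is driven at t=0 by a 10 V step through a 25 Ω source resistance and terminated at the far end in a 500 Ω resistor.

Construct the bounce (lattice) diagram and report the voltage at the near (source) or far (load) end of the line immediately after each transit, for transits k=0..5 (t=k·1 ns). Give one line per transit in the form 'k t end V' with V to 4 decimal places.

0 0 source 8.0000
1 1 load 13.3333
2 2 source 10.1333
3 3 load 8.0000
4 4 source 9.2800
5 5 load 10.1333

Γ_L=0.666667, Γ_S=-0.600000; launch V₁=10·100/125=8.000000
k=0 src: V=8.0000
k=1 load: inc=8.000000, refl=8.000000·0.666667=5.3333; V=0.000000+8.000000+5.333333=13.3333
k=2 src: inc=5.333333, refl=5.333333·-0.600000=-3.2000; V=8.000000+5.333333+-3.200000=10.1333
k=3 load: inc=-3.200000, refl=-3.200000·0.666667=-2.1333; V=13.333333+-3.200000+-2.133333=8.0000
k=4 src: inc=-2.133333, refl=-2.133333·-0.600000=1.2800; V=10.133333+-2.133333+1.280000=9.2800
k=5 load: inc=1.280000, refl=1.280000·0.666667=0.8533; V=8.000000+1.280000+0.853333=10.1333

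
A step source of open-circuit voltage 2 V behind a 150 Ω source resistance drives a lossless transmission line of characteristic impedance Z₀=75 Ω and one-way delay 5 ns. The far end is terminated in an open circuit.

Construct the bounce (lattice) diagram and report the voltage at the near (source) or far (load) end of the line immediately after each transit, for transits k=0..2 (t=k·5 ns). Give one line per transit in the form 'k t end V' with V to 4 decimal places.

Γ_L=1.000000, Γ_S=0.333333; launch V₁=2·75/225=0.666667
k=0 src: V=0.6667
k=1 load: inc=0.666667, refl=0.666667·1.000000=0.6667; V=0.000000+0.666667+0.666667=1.3333
k=2 src: inc=0.666667, refl=0.666667·0.333333=0.2222; V=0.666667+0.666667+0.222222=1.5556

0 0 source 0.6667
1 5 load 1.3333
2 10 source 1.5556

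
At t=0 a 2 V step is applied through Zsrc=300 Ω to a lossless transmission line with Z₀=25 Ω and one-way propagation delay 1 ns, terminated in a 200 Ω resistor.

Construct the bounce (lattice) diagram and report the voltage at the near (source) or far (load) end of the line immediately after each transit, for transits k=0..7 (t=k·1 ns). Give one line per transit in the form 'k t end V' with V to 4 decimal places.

Γ_L=0.777778, Γ_S=0.846154; launch V₁=2·25/325=0.153846
k=0 src: V=0.1538
k=1 load: inc=0.153846, refl=0.153846·0.777778=0.1197; V=0.000000+0.153846+0.119658=0.2735
k=2 src: inc=0.119658, refl=0.119658·0.846154=0.1012; V=0.153846+0.119658+0.101249=0.3748
k=3 load: inc=0.101249, refl=0.101249·0.777778=0.0787; V=0.273504+0.101249+0.078749=0.4535
k=4 src: inc=0.078749, refl=0.078749·0.846154=0.0666; V=0.374753+0.078749+0.066634=0.5201
k=5 load: inc=0.066634, refl=0.066634·0.777778=0.0518; V=0.453503+0.066634+0.051827=0.5720
k=6 src: inc=0.051827, refl=0.051827·0.846154=0.0439; V=0.520137+0.051827+0.043853=0.6158
k=7 load: inc=0.043853, refl=0.043853·0.777778=0.0341; V=0.571963+0.043853+0.034108=0.6499

0 0 source 0.1538
1 1 load 0.2735
2 2 source 0.3748
3 3 load 0.4535
4 4 source 0.5201
5 5 load 0.5720
6 6 source 0.6158
7 7 load 0.6499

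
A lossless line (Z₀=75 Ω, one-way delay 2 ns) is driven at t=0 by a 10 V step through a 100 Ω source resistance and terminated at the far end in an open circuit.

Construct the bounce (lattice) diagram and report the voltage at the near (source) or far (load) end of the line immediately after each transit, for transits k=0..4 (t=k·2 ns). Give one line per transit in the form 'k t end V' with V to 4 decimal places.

Γ_L=1.000000, Γ_S=0.142857; launch V₁=10·75/175=4.285714
k=0 src: V=4.2857
k=1 load: inc=4.285714, refl=4.285714·1.000000=4.2857; V=0.000000+4.285714+4.285714=8.5714
k=2 src: inc=4.285714, refl=4.285714·0.142857=0.6122; V=4.285714+4.285714+0.612245=9.1837
k=3 load: inc=0.612245, refl=0.612245·1.000000=0.6122; V=8.571429+0.612245+0.612245=9.7959
k=4 src: inc=0.612245, refl=0.612245·0.142857=0.0875; V=9.183673+0.612245+0.087464=9.8834

0 0 source 4.2857
1 2 load 8.5714
2 4 source 9.1837
3 6 load 9.7959
4 8 source 9.8834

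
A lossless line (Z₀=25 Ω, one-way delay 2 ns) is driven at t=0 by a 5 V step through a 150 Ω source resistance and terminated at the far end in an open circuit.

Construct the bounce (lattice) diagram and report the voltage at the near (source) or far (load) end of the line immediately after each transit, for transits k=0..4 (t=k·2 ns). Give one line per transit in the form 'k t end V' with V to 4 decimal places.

Γ_L=1.000000, Γ_S=0.714286; launch V₁=5·25/175=0.714286
k=0 src: V=0.7143
k=1 load: inc=0.714286, refl=0.714286·1.000000=0.7143; V=0.000000+0.714286+0.714286=1.4286
k=2 src: inc=0.714286, refl=0.714286·0.714286=0.5102; V=0.714286+0.714286+0.510204=1.9388
k=3 load: inc=0.510204, refl=0.510204·1.000000=0.5102; V=1.428571+0.510204+0.510204=2.4490
k=4 src: inc=0.510204, refl=0.510204·0.714286=0.3644; V=1.938776+0.510204+0.364431=2.8134

0 0 source 0.7143
1 2 load 1.4286
2 4 source 1.9388
3 6 load 2.4490
4 8 source 2.8134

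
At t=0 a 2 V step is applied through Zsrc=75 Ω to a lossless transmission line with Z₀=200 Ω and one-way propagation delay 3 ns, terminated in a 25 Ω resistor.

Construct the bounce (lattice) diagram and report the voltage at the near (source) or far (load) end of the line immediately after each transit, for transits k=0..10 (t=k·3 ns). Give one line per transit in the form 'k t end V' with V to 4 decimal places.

0 0 source 1.4545
1 3 load 0.3232
2 6 source 0.8375
3 9 load 0.4375
4 12 source 0.6193
5 15 load 0.4779
6 18 source 0.5422
7 21 load 0.4922
8 24 source 0.5149
9 27 load 0.4972
10 30 source 0.5053

Γ_L=-0.777778, Γ_S=-0.454545; launch V₁=2·200/275=1.454545
k=0 src: V=1.4545
k=1 load: inc=1.454545, refl=1.454545·-0.777778=-1.1313; V=0.000000+1.454545+-1.131313=0.3232
k=2 src: inc=-1.131313, refl=-1.131313·-0.454545=0.5142; V=1.454545+-1.131313+0.514233=0.8375
k=3 load: inc=0.514233, refl=0.514233·-0.777778=-0.4000; V=0.323232+0.514233+-0.399959=0.4375
k=4 src: inc=-0.399959, refl=-0.399959·-0.454545=0.1818; V=0.837466+-0.399959+0.181800=0.6193
k=5 load: inc=0.181800, refl=0.181800·-0.777778=-0.1414; V=0.437506+0.181800+-0.141400=0.4779
k=6 src: inc=-0.141400, refl=-0.141400·-0.454545=0.0643; V=0.619306+-0.141400+0.064273=0.5422
k=7 load: inc=0.064273, refl=0.064273·-0.777778=-0.0500; V=0.477906+0.064273+-0.049990=0.4922
k=8 src: inc=-0.049990, refl=-0.049990·-0.454545=0.0227; V=0.542179+-0.049990+0.022723=0.5149
k=9 load: inc=0.022723, refl=0.022723·-0.777778=-0.0177; V=0.492189+0.022723+-0.017673=0.4972
k=10 src: inc=-0.017673, refl=-0.017673·-0.454545=0.0080; V=0.514912+-0.017673+0.008033=0.5053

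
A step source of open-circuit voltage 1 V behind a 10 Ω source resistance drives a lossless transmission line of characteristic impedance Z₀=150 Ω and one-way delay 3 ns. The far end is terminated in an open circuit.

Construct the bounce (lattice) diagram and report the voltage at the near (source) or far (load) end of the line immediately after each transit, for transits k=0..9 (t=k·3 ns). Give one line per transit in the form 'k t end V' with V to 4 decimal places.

0 0 source 0.9375
1 3 load 1.8750
2 6 source 1.0547
3 9 load 0.2344
4 12 source 0.9521
5 15 load 1.6699
6 18 source 1.0419
7 21 load 0.4138
8 24 source 0.9634
9 27 load 1.5129

Γ_L=1.000000, Γ_S=-0.875000; launch V₁=1·150/160=0.937500
k=0 src: V=0.9375
k=1 load: inc=0.937500, refl=0.937500·1.000000=0.9375; V=0.000000+0.937500+0.937500=1.8750
k=2 src: inc=0.937500, refl=0.937500·-0.875000=-0.8203; V=0.937500+0.937500+-0.820312=1.0547
k=3 load: inc=-0.820312, refl=-0.820312·1.000000=-0.8203; V=1.875000+-0.820312+-0.820312=0.2344
k=4 src: inc=-0.820312, refl=-0.820312·-0.875000=0.7178; V=1.054688+-0.820312+0.717773=0.9521
k=5 load: inc=0.717773, refl=0.717773·1.000000=0.7178; V=0.234375+0.717773+0.717773=1.6699
k=6 src: inc=0.717773, refl=0.717773·-0.875000=-0.6281; V=0.952148+0.717773+-0.628052=1.0419
k=7 load: inc=-0.628052, refl=-0.628052·1.000000=-0.6281; V=1.669922+-0.628052+-0.628052=0.4138
k=8 src: inc=-0.628052, refl=-0.628052·-0.875000=0.5495; V=1.041870+-0.628052+0.549545=0.9634
k=9 load: inc=0.549545, refl=0.549545·1.000000=0.5495; V=0.413818+0.549545+0.549545=1.5129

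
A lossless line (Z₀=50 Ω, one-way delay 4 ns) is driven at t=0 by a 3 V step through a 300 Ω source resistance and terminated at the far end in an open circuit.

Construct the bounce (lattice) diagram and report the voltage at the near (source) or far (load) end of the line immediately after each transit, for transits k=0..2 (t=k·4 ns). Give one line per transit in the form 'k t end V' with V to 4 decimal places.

Γ_L=1.000000, Γ_S=0.714286; launch V₁=3·50/350=0.428571
k=0 src: V=0.4286
k=1 load: inc=0.428571, refl=0.428571·1.000000=0.4286; V=0.000000+0.428571+0.428571=0.8571
k=2 src: inc=0.428571, refl=0.428571·0.714286=0.3061; V=0.428571+0.428571+0.306122=1.1633

0 0 source 0.4286
1 4 load 0.8571
2 8 source 1.1633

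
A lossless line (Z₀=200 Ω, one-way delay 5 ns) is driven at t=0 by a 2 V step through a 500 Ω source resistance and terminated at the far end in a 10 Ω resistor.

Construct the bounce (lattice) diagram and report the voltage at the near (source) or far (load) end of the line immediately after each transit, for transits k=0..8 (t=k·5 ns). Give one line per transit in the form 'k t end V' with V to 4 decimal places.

0 0 source 0.5714
1 5 load 0.0544
2 10 source -0.1672
3 15 load 0.0333
4 20 source 0.1192
5 25 load 0.0415
6 30 source 0.0082
7 35 load 0.0383
8 40 source 0.0512

Γ_L=-0.904762, Γ_S=0.428571; launch V₁=2·200/700=0.571429
k=0 src: V=0.5714
k=1 load: inc=0.571429, refl=0.571429·-0.904762=-0.5170; V=0.000000+0.571429+-0.517007=0.0544
k=2 src: inc=-0.517007, refl=-0.517007·0.428571=-0.2216; V=0.571429+-0.517007+-0.221574=-0.1672
k=3 load: inc=-0.221574, refl=-0.221574·-0.904762=0.2005; V=0.054422+-0.221574+0.200472=0.0333
k=4 src: inc=0.200472, refl=0.200472·0.428571=0.0859; V=-0.167153+0.200472+0.085917=0.1192
k=5 load: inc=0.085917, refl=0.085917·-0.904762=-0.0777; V=0.033319+0.085917+-0.077734=0.0415
k=6 src: inc=-0.077734, refl=-0.077734·0.428571=-0.0333; V=0.119236+-0.077734+-0.033315=0.0082
k=7 load: inc=-0.033315, refl=-0.033315·-0.904762=0.0301; V=0.041502+-0.033315+0.030142=0.0383
k=8 src: inc=0.030142, refl=0.030142·0.428571=0.0129; V=0.008187+0.030142+0.012918=0.0512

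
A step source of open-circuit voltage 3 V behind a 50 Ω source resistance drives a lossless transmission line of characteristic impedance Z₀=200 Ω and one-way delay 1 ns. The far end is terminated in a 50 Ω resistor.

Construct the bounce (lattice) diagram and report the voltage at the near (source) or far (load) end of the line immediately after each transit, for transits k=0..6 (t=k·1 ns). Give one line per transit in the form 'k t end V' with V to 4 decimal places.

Γ_L=-0.600000, Γ_S=-0.600000; launch V₁=3·200/250=2.400000
k=0 src: V=2.4000
k=1 load: inc=2.400000, refl=2.400000·-0.600000=-1.4400; V=0.000000+2.400000+-1.440000=0.9600
k=2 src: inc=-1.440000, refl=-1.440000·-0.600000=0.8640; V=2.400000+-1.440000+0.864000=1.8240
k=3 load: inc=0.864000, refl=0.864000·-0.600000=-0.5184; V=0.960000+0.864000+-0.518400=1.3056
k=4 src: inc=-0.518400, refl=-0.518400·-0.600000=0.3110; V=1.824000+-0.518400+0.311040=1.6166
k=5 load: inc=0.311040, refl=0.311040·-0.600000=-0.1866; V=1.305600+0.311040+-0.186624=1.4300
k=6 src: inc=-0.186624, refl=-0.186624·-0.600000=0.1120; V=1.616640+-0.186624+0.111974=1.5420

0 0 source 2.4000
1 1 load 0.9600
2 2 source 1.8240
3 3 load 1.3056
4 4 source 1.6166
5 5 load 1.4300
6 6 source 1.5420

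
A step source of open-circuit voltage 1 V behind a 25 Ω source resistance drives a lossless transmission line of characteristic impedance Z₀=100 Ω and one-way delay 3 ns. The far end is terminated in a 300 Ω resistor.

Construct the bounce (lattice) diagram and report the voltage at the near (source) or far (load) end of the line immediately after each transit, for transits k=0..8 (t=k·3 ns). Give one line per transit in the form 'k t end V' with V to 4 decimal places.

Γ_L=0.500000, Γ_S=-0.600000; launch V₁=1·100/125=0.800000
k=0 src: V=0.8000
k=1 load: inc=0.800000, refl=0.800000·0.500000=0.4000; V=0.000000+0.800000+0.400000=1.2000
k=2 src: inc=0.400000, refl=0.400000·-0.600000=-0.2400; V=0.800000+0.400000+-0.240000=0.9600
k=3 load: inc=-0.240000, refl=-0.240000·0.500000=-0.1200; V=1.200000+-0.240000+-0.120000=0.8400
k=4 src: inc=-0.120000, refl=-0.120000·-0.600000=0.0720; V=0.960000+-0.120000+0.072000=0.9120
k=5 load: inc=0.072000, refl=0.072000·0.500000=0.0360; V=0.840000+0.072000+0.036000=0.9480
k=6 src: inc=0.036000, refl=0.036000·-0.600000=-0.0216; V=0.912000+0.036000+-0.021600=0.9264
k=7 load: inc=-0.021600, refl=-0.021600·0.500000=-0.0108; V=0.948000+-0.021600+-0.010800=0.9156
k=8 src: inc=-0.010800, refl=-0.010800·-0.600000=0.0065; V=0.926400+-0.010800+0.006480=0.9221

0 0 source 0.8000
1 3 load 1.2000
2 6 source 0.9600
3 9 load 0.8400
4 12 source 0.9120
5 15 load 0.9480
6 18 source 0.9264
7 21 load 0.9156
8 24 source 0.9221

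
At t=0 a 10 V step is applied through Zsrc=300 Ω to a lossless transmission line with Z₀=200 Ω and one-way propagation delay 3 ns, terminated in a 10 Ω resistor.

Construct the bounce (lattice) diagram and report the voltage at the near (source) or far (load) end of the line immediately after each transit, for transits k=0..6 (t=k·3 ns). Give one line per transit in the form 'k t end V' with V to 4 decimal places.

0 0 source 4.0000
1 3 load 0.3810
2 6 source -0.3429
3 9 load 0.3120
4 12 source 0.4430
5 15 load 0.3245
6 18 source 0.3008

Γ_L=-0.904762, Γ_S=0.200000; launch V₁=10·200/500=4.000000
k=0 src: V=4.0000
k=1 load: inc=4.000000, refl=4.000000·-0.904762=-3.6190; V=0.000000+4.000000+-3.619048=0.3810
k=2 src: inc=-3.619048, refl=-3.619048·0.200000=-0.7238; V=4.000000+-3.619048+-0.723810=-0.3429
k=3 load: inc=-0.723810, refl=-0.723810·-0.904762=0.6549; V=0.380952+-0.723810+0.654875=0.3120
k=4 src: inc=0.654875, refl=0.654875·0.200000=0.1310; V=-0.342857+0.654875+0.130975=0.4430
k=5 load: inc=0.130975, refl=0.130975·-0.904762=-0.1185; V=0.312018+0.130975+-0.118501=0.3245
k=6 src: inc=-0.118501, refl=-0.118501·0.200000=-0.0237; V=0.442993+-0.118501+-0.023700=0.3008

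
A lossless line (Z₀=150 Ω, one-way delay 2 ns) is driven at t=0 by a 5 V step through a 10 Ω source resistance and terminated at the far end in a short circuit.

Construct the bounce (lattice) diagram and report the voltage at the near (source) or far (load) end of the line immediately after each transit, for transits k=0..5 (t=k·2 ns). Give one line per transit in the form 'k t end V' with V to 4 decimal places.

0 0 source 4.6875
1 2 load 0.0000
2 4 source 4.1016
3 6 load 0.0000
4 8 source 3.5889
5 10 load 0.0000

Γ_L=-1.000000, Γ_S=-0.875000; launch V₁=5·150/160=4.687500
k=0 src: V=4.6875
k=1 load: inc=4.687500, refl=4.687500·-1.000000=-4.6875; V=0.000000+4.687500+-4.687500=0.0000
k=2 src: inc=-4.687500, refl=-4.687500·-0.875000=4.1016; V=4.687500+-4.687500+4.101562=4.1016
k=3 load: inc=4.101562, refl=4.101562·-1.000000=-4.1016; V=0.000000+4.101562+-4.101562=0.0000
k=4 src: inc=-4.101562, refl=-4.101562·-0.875000=3.5889; V=4.101562+-4.101562+3.588867=3.5889
k=5 load: inc=3.588867, refl=3.588867·-1.000000=-3.5889; V=0.000000+3.588867+-3.588867=0.0000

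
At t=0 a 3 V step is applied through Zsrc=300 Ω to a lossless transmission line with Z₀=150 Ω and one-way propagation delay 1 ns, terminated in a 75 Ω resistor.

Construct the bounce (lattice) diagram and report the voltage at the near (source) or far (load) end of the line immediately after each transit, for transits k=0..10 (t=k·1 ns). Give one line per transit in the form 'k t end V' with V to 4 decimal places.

0 0 source 1.0000
1 1 load 0.6667
2 2 source 0.5556
3 3 load 0.5926
4 4 source 0.6049
5 5 load 0.6008
6 6 source 0.5995
7 7 load 0.5999
8 8 source 0.6001
9 9 load 0.6000
10 10 source 0.6000

Γ_L=-0.333333, Γ_S=0.333333; launch V₁=3·150/450=1.000000
k=0 src: V=1.0000
k=1 load: inc=1.000000, refl=1.000000·-0.333333=-0.3333; V=0.000000+1.000000+-0.333333=0.6667
k=2 src: inc=-0.333333, refl=-0.333333·0.333333=-0.1111; V=1.000000+-0.333333+-0.111111=0.5556
k=3 load: inc=-0.111111, refl=-0.111111·-0.333333=0.0370; V=0.666667+-0.111111+0.037037=0.5926
k=4 src: inc=0.037037, refl=0.037037·0.333333=0.0123; V=0.555556+0.037037+0.012346=0.6049
k=5 load: inc=0.012346, refl=0.012346·-0.333333=-0.0041; V=0.592593+0.012346+-0.004115=0.6008
k=6 src: inc=-0.004115, refl=-0.004115·0.333333=-0.0014; V=0.604938+-0.004115+-0.001372=0.5995
k=7 load: inc=-0.001372, refl=-0.001372·-0.333333=0.0005; V=0.600823+-0.001372+0.000457=0.5999
k=8 src: inc=0.000457, refl=0.000457·0.333333=0.0002; V=0.599451+0.000457+0.000152=0.6001
k=9 load: inc=0.000152, refl=0.000152·-0.333333=-0.0001; V=0.599909+0.000152+-0.000051=0.6000
k=10 src: inc=-0.000051, refl=-0.000051·0.333333=-0.0000; V=0.600061+-0.000051+-0.000017=0.6000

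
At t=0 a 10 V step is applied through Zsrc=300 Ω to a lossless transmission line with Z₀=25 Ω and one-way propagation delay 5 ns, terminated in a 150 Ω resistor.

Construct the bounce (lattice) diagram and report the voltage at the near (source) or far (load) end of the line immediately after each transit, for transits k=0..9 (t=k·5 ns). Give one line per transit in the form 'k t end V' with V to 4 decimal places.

Γ_L=0.714286, Γ_S=0.846154; launch V₁=10·25/325=0.769231
k=0 src: V=0.7692
k=1 load: inc=0.769231, refl=0.769231·0.714286=0.5495; V=0.000000+0.769231+0.549451=1.3187
k=2 src: inc=0.549451, refl=0.549451·0.846154=0.4649; V=0.769231+0.549451+0.464920=1.7836
k=3 load: inc=0.464920, refl=0.464920·0.714286=0.3321; V=1.318681+0.464920+0.332085=2.1157
k=4 src: inc=0.332085, refl=0.332085·0.846154=0.2810; V=1.783601+0.332085+0.280995=2.3967
k=5 load: inc=0.280995, refl=0.280995·0.714286=0.2007; V=2.115687+0.280995+0.200711=2.5974
k=6 src: inc=0.200711, refl=0.200711·0.846154=0.1698; V=2.396682+0.200711+0.169832=2.7672
k=7 load: inc=0.169832, refl=0.169832·0.714286=0.1213; V=2.597393+0.169832+0.121309=2.8885
k=8 src: inc=0.121309, refl=0.121309·0.846154=0.1026; V=2.767225+0.121309+0.102646=2.9912
k=9 load: inc=0.102646, refl=0.102646·0.714286=0.0733; V=2.888534+0.102646+0.073319=3.0645

0 0 source 0.7692
1 5 load 1.3187
2 10 source 1.7836
3 15 load 2.1157
4 20 source 2.3967
5 25 load 2.5974
6 30 source 2.7672
7 35 load 2.8885
8 40 source 2.9912
9 45 load 3.0645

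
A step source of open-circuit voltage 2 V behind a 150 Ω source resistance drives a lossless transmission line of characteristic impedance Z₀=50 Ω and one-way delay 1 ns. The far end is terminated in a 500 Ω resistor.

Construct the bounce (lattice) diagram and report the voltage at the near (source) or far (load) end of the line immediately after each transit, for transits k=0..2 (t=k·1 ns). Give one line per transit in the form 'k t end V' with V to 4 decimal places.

Γ_L=0.818182, Γ_S=0.500000; launch V₁=2·50/200=0.500000
k=0 src: V=0.5000
k=1 load: inc=0.500000, refl=0.500000·0.818182=0.4091; V=0.000000+0.500000+0.409091=0.9091
k=2 src: inc=0.409091, refl=0.409091·0.500000=0.2045; V=0.500000+0.409091+0.204545=1.1136

0 0 source 0.5000
1 1 load 0.9091
2 2 source 1.1136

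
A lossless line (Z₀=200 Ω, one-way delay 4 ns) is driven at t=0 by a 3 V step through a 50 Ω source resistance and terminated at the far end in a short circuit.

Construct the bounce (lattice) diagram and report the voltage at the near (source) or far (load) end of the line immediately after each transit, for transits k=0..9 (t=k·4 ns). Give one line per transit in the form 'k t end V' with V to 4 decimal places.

0 0 source 2.4000
1 4 load 0.0000
2 8 source 1.4400
3 12 load 0.0000
4 16 source 0.8640
5 20 load 0.0000
6 24 source 0.5184
7 28 load 0.0000
8 32 source 0.3110
9 36 load 0.0000

Γ_L=-1.000000, Γ_S=-0.600000; launch V₁=3·200/250=2.400000
k=0 src: V=2.4000
k=1 load: inc=2.400000, refl=2.400000·-1.000000=-2.4000; V=0.000000+2.400000+-2.400000=0.0000
k=2 src: inc=-2.400000, refl=-2.400000·-0.600000=1.4400; V=2.400000+-2.400000+1.440000=1.4400
k=3 load: inc=1.440000, refl=1.440000·-1.000000=-1.4400; V=0.000000+1.440000+-1.440000=0.0000
k=4 src: inc=-1.440000, refl=-1.440000·-0.600000=0.8640; V=1.440000+-1.440000+0.864000=0.8640
k=5 load: inc=0.864000, refl=0.864000·-1.000000=-0.8640; V=0.000000+0.864000+-0.864000=0.0000
k=6 src: inc=-0.864000, refl=-0.864000·-0.600000=0.5184; V=0.864000+-0.864000+0.518400=0.5184
k=7 load: inc=0.518400, refl=0.518400·-1.000000=-0.5184; V=0.000000+0.518400+-0.518400=0.0000
k=8 src: inc=-0.518400, refl=-0.518400·-0.600000=0.3110; V=0.518400+-0.518400+0.311040=0.3110
k=9 load: inc=0.311040, refl=0.311040·-1.000000=-0.3110; V=0.000000+0.311040+-0.311040=0.0000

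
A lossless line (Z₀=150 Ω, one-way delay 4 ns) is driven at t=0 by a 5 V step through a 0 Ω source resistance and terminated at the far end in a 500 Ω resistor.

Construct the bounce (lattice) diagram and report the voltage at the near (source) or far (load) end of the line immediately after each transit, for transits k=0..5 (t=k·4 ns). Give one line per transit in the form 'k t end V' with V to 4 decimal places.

0 0 source 5.0000
1 4 load 7.6923
2 8 source 5.0000
3 12 load 3.5503
4 16 source 5.0000
5 20 load 5.7806

Γ_L=0.538462, Γ_S=-1.000000; launch V₁=5·150/150=5.000000
k=0 src: V=5.0000
k=1 load: inc=5.000000, refl=5.000000·0.538462=2.6923; V=0.000000+5.000000+2.692308=7.6923
k=2 src: inc=2.692308, refl=2.692308·-1.000000=-2.6923; V=5.000000+2.692308+-2.692308=5.0000
k=3 load: inc=-2.692308, refl=-2.692308·0.538462=-1.4497; V=7.692308+-2.692308+-1.449704=3.5503
k=4 src: inc=-1.449704, refl=-1.449704·-1.000000=1.4497; V=5.000000+-1.449704+1.449704=5.0000
k=5 load: inc=1.449704, refl=1.449704·0.538462=0.7806; V=3.550296+1.449704+0.780610=5.7806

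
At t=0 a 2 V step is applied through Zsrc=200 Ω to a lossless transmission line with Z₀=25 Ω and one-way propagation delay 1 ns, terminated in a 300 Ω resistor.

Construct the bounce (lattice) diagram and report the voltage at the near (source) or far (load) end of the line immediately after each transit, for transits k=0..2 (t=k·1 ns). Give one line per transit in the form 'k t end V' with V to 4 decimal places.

Γ_L=0.846154, Γ_S=0.777778; launch V₁=2·25/225=0.222222
k=0 src: V=0.2222
k=1 load: inc=0.222222, refl=0.222222·0.846154=0.1880; V=0.000000+0.222222+0.188034=0.4103
k=2 src: inc=0.188034, refl=0.188034·0.777778=0.1462; V=0.222222+0.188034+0.146249=0.5565

0 0 source 0.2222
1 1 load 0.4103
2 2 source 0.5565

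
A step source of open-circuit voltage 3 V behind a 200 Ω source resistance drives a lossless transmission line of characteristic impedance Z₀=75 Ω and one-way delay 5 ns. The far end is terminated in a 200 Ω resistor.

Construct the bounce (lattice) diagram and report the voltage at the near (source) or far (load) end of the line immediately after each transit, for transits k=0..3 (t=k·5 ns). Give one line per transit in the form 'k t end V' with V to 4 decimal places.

0 0 source 0.8182
1 5 load 1.1901
2 10 source 1.3591
3 15 load 1.4360

Γ_L=0.454545, Γ_S=0.454545; launch V₁=3·75/275=0.818182
k=0 src: V=0.8182
k=1 load: inc=0.818182, refl=0.818182·0.454545=0.3719; V=0.000000+0.818182+0.371901=1.1901
k=2 src: inc=0.371901, refl=0.371901·0.454545=0.1690; V=0.818182+0.371901+0.169046=1.3591
k=3 load: inc=0.169046, refl=0.169046·0.454545=0.0768; V=1.190083+0.169046+0.076839=1.4360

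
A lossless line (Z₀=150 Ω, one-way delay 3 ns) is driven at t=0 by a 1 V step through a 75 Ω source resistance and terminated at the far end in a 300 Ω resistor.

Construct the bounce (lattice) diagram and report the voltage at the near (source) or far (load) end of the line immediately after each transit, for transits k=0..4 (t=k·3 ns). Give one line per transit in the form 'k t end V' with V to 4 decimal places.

0 0 source 0.6667
1 3 load 0.8889
2 6 source 0.8148
3 9 load 0.7901
4 12 source 0.7984

Γ_L=0.333333, Γ_S=-0.333333; launch V₁=1·150/225=0.666667
k=0 src: V=0.6667
k=1 load: inc=0.666667, refl=0.666667·0.333333=0.2222; V=0.000000+0.666667+0.222222=0.8889
k=2 src: inc=0.222222, refl=0.222222·-0.333333=-0.0741; V=0.666667+0.222222+-0.074074=0.8148
k=3 load: inc=-0.074074, refl=-0.074074·0.333333=-0.0247; V=0.888889+-0.074074+-0.024691=0.7901
k=4 src: inc=-0.024691, refl=-0.024691·-0.333333=0.0082; V=0.814815+-0.024691+0.008230=0.7984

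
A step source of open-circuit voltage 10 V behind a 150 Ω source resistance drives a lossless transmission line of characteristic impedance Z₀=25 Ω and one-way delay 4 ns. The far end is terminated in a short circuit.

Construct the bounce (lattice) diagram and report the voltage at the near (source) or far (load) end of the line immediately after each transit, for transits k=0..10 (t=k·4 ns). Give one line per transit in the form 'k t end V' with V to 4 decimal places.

0 0 source 1.4286
1 4 load 0.0000
2 8 source -1.0204
3 12 load 0.0000
4 16 source 0.7289
5 20 load 0.0000
6 24 source -0.5206
7 28 load 0.0000
8 32 source 0.3719
9 36 load 0.0000
10 40 source -0.2656

Γ_L=-1.000000, Γ_S=0.714286; launch V₁=10·25/175=1.428571
k=0 src: V=1.4286
k=1 load: inc=1.428571, refl=1.428571·-1.000000=-1.4286; V=0.000000+1.428571+-1.428571=0.0000
k=2 src: inc=-1.428571, refl=-1.428571·0.714286=-1.0204; V=1.428571+-1.428571+-1.020408=-1.0204
k=3 load: inc=-1.020408, refl=-1.020408·-1.000000=1.0204; V=0.000000+-1.020408+1.020408=0.0000
k=4 src: inc=1.020408, refl=1.020408·0.714286=0.7289; V=-1.020408+1.020408+0.728863=0.7289
k=5 load: inc=0.728863, refl=0.728863·-1.000000=-0.7289; V=0.000000+0.728863+-0.728863=0.0000
k=6 src: inc=-0.728863, refl=-0.728863·0.714286=-0.5206; V=0.728863+-0.728863+-0.520616=-0.5206
k=7 load: inc=-0.520616, refl=-0.520616·-1.000000=0.5206; V=0.000000+-0.520616+0.520616=0.0000
k=8 src: inc=0.520616, refl=0.520616·0.714286=0.3719; V=-0.520616+0.520616+0.371869=0.3719
k=9 load: inc=0.371869, refl=0.371869·-1.000000=-0.3719; V=0.000000+0.371869+-0.371869=0.0000
k=10 src: inc=-0.371869, refl=-0.371869·0.714286=-0.2656; V=0.371869+-0.371869+-0.265621=-0.2656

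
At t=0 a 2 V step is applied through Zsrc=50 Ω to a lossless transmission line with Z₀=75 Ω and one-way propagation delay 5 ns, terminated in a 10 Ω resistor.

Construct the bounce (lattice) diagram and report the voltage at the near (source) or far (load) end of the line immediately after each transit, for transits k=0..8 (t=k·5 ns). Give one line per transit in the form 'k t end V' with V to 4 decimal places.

Γ_L=-0.764706, Γ_S=-0.200000; launch V₁=2·75/125=1.200000
k=0 src: V=1.2000
k=1 load: inc=1.200000, refl=1.200000·-0.764706=-0.9176; V=0.000000+1.200000+-0.917647=0.2824
k=2 src: inc=-0.917647, refl=-0.917647·-0.200000=0.1835; V=1.200000+-0.917647+0.183529=0.4659
k=3 load: inc=0.183529, refl=0.183529·-0.764706=-0.1403; V=0.282353+0.183529+-0.140346=0.3255
k=4 src: inc=-0.140346, refl=-0.140346·-0.200000=0.0281; V=0.465882+-0.140346+0.028069=0.3536
k=5 load: inc=0.028069, refl=0.028069·-0.764706=-0.0215; V=0.325536+0.028069+-0.021465=0.3321
k=6 src: inc=-0.021465, refl=-0.021465·-0.200000=0.0043; V=0.353606+-0.021465+0.004293=0.3364
k=7 load: inc=0.004293, refl=0.004293·-0.764706=-0.0033; V=0.332141+0.004293+-0.003283=0.3332
k=8 src: inc=-0.003283, refl=-0.003283·-0.200000=0.0007; V=0.336434+-0.003283+0.000657=0.3338

0 0 source 1.2000
1 5 load 0.2824
2 10 source 0.4659
3 15 load 0.3255
4 20 source 0.3536
5 25 load 0.3321
6 30 source 0.3364
7 35 load 0.3332
8 40 source 0.3338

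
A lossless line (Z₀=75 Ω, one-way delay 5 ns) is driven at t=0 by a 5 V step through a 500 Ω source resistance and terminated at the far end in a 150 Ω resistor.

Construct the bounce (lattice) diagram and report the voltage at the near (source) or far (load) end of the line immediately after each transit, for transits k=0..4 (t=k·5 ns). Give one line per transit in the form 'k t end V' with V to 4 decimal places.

Γ_L=0.333333, Γ_S=0.739130; launch V₁=5·75/575=0.652174
k=0 src: V=0.6522
k=1 load: inc=0.652174, refl=0.652174·0.333333=0.2174; V=0.000000+0.652174+0.217391=0.8696
k=2 src: inc=0.217391, refl=0.217391·0.739130=0.1607; V=0.652174+0.217391+0.160681=1.0302
k=3 load: inc=0.160681, refl=0.160681·0.333333=0.0536; V=0.869565+0.160681+0.053560=1.0838
k=4 src: inc=0.053560, refl=0.053560·0.739130=0.0396; V=1.030246+0.053560+0.039588=1.1234

0 0 source 0.6522
1 5 load 0.8696
2 10 source 1.0302
3 15 load 1.0838
4 20 source 1.1234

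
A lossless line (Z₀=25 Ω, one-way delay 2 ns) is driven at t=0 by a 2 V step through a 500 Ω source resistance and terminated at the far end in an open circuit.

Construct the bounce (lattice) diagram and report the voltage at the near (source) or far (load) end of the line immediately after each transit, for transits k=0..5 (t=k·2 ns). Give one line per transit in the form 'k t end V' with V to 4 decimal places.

0 0 source 0.0952
1 2 load 0.1905
2 4 source 0.2766
3 6 load 0.3628
4 8 source 0.4408
5 10 load 0.5187

Γ_L=1.000000, Γ_S=0.904762; launch V₁=2·25/525=0.095238
k=0 src: V=0.0952
k=1 load: inc=0.095238, refl=0.095238·1.000000=0.0952; V=0.000000+0.095238+0.095238=0.1905
k=2 src: inc=0.095238, refl=0.095238·0.904762=0.0862; V=0.095238+0.095238+0.086168=0.2766
k=3 load: inc=0.086168, refl=0.086168·1.000000=0.0862; V=0.190476+0.086168+0.086168=0.3628
k=4 src: inc=0.086168, refl=0.086168·0.904762=0.0780; V=0.276644+0.086168+0.077961=0.4408
k=5 load: inc=0.077961, refl=0.077961·1.000000=0.0780; V=0.362812+0.077961+0.077961=0.5187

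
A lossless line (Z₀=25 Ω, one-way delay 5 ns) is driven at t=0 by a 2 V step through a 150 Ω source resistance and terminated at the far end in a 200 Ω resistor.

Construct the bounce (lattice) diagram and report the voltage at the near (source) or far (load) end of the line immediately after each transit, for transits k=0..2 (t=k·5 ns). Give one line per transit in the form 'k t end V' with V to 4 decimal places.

0 0 source 0.2857
1 5 load 0.5079
2 10 source 0.6667

Γ_L=0.777778, Γ_S=0.714286; launch V₁=2·25/175=0.285714
k=0 src: V=0.2857
k=1 load: inc=0.285714, refl=0.285714·0.777778=0.2222; V=0.000000+0.285714+0.222222=0.5079
k=2 src: inc=0.222222, refl=0.222222·0.714286=0.1587; V=0.285714+0.222222+0.158730=0.6667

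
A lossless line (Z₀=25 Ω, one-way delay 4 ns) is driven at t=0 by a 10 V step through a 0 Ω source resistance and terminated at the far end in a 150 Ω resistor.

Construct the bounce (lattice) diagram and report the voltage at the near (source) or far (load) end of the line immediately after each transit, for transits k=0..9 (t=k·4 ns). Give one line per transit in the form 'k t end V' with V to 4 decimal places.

0 0 source 10.0000
1 4 load 17.1429
2 8 source 10.0000
3 12 load 4.8980
4 16 source 10.0000
5 20 load 13.6443
6 24 source 10.0000
7 28 load 7.3969
8 32 source 10.0000
9 36 load 11.8593

Γ_L=0.714286, Γ_S=-1.000000; launch V₁=10·25/25=10.000000
k=0 src: V=10.0000
k=1 load: inc=10.000000, refl=10.000000·0.714286=7.1429; V=0.000000+10.000000+7.142857=17.1429
k=2 src: inc=7.142857, refl=7.142857·-1.000000=-7.1429; V=10.000000+7.142857+-7.142857=10.0000
k=3 load: inc=-7.142857, refl=-7.142857·0.714286=-5.1020; V=17.142857+-7.142857+-5.102041=4.8980
k=4 src: inc=-5.102041, refl=-5.102041·-1.000000=5.1020; V=10.000000+-5.102041+5.102041=10.0000
k=5 load: inc=5.102041, refl=5.102041·0.714286=3.6443; V=4.897959+5.102041+3.644315=13.6443
k=6 src: inc=3.644315, refl=3.644315·-1.000000=-3.6443; V=10.000000+3.644315+-3.644315=10.0000
k=7 load: inc=-3.644315, refl=-3.644315·0.714286=-2.6031; V=13.644315+-3.644315+-2.603082=7.3969
k=8 src: inc=-2.603082, refl=-2.603082·-1.000000=2.6031; V=10.000000+-2.603082+2.603082=10.0000
k=9 load: inc=2.603082, refl=2.603082·0.714286=1.8593; V=7.396918+2.603082+1.859344=11.8593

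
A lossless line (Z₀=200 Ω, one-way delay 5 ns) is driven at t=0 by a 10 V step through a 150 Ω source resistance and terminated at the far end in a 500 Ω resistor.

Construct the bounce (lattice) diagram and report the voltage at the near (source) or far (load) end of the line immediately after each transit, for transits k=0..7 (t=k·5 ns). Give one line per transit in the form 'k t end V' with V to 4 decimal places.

0 0 source 5.7143
1 5 load 8.1633
2 10 source 7.8134
3 15 load 7.6635
4 20 source 7.6849
5 25 load 7.6941
6 30 source 7.6928
7 35 load 7.6922

Γ_L=0.428571, Γ_S=-0.142857; launch V₁=10·200/350=5.714286
k=0 src: V=5.7143
k=1 load: inc=5.714286, refl=5.714286·0.428571=2.4490; V=0.000000+5.714286+2.448980=8.1633
k=2 src: inc=2.448980, refl=2.448980·-0.142857=-0.3499; V=5.714286+2.448980+-0.349854=7.8134
k=3 load: inc=-0.349854, refl=-0.349854·0.428571=-0.1499; V=8.163265+-0.349854+-0.149938=7.6635
k=4 src: inc=-0.149938, refl=-0.149938·-0.142857=0.0214; V=7.813411+-0.149938+0.021420=7.6849
k=5 load: inc=0.021420, refl=0.021420·0.428571=0.0092; V=7.663474+0.021420+0.009180=7.6941
k=6 src: inc=0.009180, refl=0.009180·-0.142857=-0.0013; V=7.684893+0.009180+-0.001311=7.6928
k=7 load: inc=-0.001311, refl=-0.001311·0.428571=-0.0006; V=7.694073+-0.001311+-0.000562=7.6922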